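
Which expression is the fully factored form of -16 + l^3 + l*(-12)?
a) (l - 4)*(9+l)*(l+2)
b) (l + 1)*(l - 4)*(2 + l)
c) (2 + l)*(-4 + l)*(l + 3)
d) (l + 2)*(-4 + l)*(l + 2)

We need to factor -16 + l^3 + l*(-12).
The factored form is (l + 2)*(-4 + l)*(l + 2).
d) (l + 2)*(-4 + l)*(l + 2)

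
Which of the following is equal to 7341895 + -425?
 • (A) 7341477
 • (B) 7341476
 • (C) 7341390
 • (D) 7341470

7341895 + -425 = 7341470
D) 7341470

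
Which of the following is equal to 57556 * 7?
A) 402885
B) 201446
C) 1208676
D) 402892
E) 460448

57556 * 7 = 402892
D) 402892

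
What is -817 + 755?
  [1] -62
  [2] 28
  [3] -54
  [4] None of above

-817 + 755 = -62
1) -62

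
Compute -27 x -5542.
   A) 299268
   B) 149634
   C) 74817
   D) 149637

-27 * -5542 = 149634
B) 149634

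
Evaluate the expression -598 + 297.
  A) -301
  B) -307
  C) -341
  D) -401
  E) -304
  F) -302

-598 + 297 = -301
A) -301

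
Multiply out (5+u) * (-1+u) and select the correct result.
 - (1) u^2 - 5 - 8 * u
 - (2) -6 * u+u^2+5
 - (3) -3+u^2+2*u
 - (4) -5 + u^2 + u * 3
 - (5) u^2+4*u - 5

Expanding (5+u) * (-1+u):
= u^2+4*u - 5
5) u^2+4*u - 5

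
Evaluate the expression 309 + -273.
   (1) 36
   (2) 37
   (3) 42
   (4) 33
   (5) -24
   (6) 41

309 + -273 = 36
1) 36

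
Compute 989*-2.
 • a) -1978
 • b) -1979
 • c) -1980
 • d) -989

989 * -2 = -1978
a) -1978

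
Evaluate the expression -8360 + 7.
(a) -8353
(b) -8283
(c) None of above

-8360 + 7 = -8353
a) -8353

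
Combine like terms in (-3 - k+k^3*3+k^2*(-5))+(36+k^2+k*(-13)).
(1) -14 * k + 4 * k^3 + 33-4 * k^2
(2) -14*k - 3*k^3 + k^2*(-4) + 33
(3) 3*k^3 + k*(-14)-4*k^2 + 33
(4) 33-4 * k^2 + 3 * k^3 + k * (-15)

Adding the polynomials and combining like terms:
(-3 - k + k^3*3 + k^2*(-5)) + (36 + k^2 + k*(-13))
= 3*k^3 + k*(-14)-4*k^2 + 33
3) 3*k^3 + k*(-14)-4*k^2 + 33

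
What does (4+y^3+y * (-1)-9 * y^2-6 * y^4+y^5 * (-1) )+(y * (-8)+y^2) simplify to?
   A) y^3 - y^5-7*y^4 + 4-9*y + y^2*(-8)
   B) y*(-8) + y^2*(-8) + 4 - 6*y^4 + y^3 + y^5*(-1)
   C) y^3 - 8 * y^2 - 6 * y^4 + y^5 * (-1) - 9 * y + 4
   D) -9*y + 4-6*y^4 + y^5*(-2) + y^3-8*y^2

Adding the polynomials and combining like terms:
(4 + y^3 + y*(-1) - 9*y^2 - 6*y^4 + y^5*(-1)) + (y*(-8) + y^2)
= y^3 - 8 * y^2 - 6 * y^4 + y^5 * (-1) - 9 * y + 4
C) y^3 - 8 * y^2 - 6 * y^4 + y^5 * (-1) - 9 * y + 4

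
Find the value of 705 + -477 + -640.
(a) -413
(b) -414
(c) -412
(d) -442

First: 705 + -477 = 228
Then: 228 + -640 = -412
c) -412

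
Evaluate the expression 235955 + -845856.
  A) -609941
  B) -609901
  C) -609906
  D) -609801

235955 + -845856 = -609901
B) -609901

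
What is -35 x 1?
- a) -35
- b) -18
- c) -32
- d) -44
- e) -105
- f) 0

-35 * 1 = -35
a) -35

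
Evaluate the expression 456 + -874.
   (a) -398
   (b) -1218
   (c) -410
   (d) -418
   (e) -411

456 + -874 = -418
d) -418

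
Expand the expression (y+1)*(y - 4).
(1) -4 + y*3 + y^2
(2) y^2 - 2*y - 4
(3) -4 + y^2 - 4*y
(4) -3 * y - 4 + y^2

Expanding (y+1)*(y - 4):
= -3 * y - 4 + y^2
4) -3 * y - 4 + y^2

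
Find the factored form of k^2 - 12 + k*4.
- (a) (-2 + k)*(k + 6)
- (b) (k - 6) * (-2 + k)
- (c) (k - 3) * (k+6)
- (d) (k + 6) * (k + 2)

We need to factor k^2 - 12 + k*4.
The factored form is (-2 + k)*(k + 6).
a) (-2 + k)*(k + 6)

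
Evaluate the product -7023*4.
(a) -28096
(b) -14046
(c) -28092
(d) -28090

-7023 * 4 = -28092
c) -28092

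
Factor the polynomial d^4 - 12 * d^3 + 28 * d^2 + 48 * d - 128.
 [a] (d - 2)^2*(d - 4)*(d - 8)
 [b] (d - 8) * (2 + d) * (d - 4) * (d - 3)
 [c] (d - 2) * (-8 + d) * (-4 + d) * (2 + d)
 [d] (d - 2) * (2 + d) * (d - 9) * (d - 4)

We need to factor d^4 - 12 * d^3 + 28 * d^2 + 48 * d - 128.
The factored form is (d - 2) * (-8 + d) * (-4 + d) * (2 + d).
c) (d - 2) * (-8 + d) * (-4 + d) * (2 + d)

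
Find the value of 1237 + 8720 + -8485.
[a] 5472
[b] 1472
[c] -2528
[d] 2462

First: 1237 + 8720 = 9957
Then: 9957 + -8485 = 1472
b) 1472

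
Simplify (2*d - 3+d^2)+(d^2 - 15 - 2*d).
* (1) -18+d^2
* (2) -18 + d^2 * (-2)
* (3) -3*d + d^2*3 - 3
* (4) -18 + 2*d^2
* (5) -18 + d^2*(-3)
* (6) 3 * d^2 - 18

Adding the polynomials and combining like terms:
(2*d - 3 + d^2) + (d^2 - 15 - 2*d)
= -18 + 2*d^2
4) -18 + 2*d^2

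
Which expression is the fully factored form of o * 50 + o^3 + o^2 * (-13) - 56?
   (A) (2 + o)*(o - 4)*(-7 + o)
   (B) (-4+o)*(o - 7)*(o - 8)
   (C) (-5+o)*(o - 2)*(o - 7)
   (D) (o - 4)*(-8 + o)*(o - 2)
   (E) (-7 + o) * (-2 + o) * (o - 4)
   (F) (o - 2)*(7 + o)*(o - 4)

We need to factor o * 50 + o^3 + o^2 * (-13) - 56.
The factored form is (-7 + o) * (-2 + o) * (o - 4).
E) (-7 + o) * (-2 + o) * (o - 4)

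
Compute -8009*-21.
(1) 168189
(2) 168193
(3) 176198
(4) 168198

-8009 * -21 = 168189
1) 168189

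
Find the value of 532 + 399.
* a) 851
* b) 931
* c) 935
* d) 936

532 + 399 = 931
b) 931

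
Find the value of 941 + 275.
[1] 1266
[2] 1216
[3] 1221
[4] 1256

941 + 275 = 1216
2) 1216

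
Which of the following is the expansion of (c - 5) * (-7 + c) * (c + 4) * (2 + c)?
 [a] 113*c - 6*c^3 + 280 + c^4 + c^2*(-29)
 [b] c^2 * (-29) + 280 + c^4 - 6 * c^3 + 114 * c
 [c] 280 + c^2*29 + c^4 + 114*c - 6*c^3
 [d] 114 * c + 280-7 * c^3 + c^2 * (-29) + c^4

Expanding (c - 5) * (-7 + c) * (c + 4) * (2 + c):
= c^2 * (-29) + 280 + c^4 - 6 * c^3 + 114 * c
b) c^2 * (-29) + 280 + c^4 - 6 * c^3 + 114 * c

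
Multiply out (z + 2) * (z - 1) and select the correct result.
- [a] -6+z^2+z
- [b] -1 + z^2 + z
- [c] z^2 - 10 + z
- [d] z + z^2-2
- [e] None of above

Expanding (z + 2) * (z - 1):
= z + z^2-2
d) z + z^2-2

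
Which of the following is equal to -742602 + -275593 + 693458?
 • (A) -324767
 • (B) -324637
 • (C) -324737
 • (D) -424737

First: -742602 + -275593 = -1018195
Then: -1018195 + 693458 = -324737
C) -324737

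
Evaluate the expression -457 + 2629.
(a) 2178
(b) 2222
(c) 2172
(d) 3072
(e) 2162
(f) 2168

-457 + 2629 = 2172
c) 2172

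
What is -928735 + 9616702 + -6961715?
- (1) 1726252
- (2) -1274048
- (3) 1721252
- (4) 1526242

First: -928735 + 9616702 = 8687967
Then: 8687967 + -6961715 = 1726252
1) 1726252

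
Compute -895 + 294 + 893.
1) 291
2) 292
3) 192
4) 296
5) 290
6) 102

First: -895 + 294 = -601
Then: -601 + 893 = 292
2) 292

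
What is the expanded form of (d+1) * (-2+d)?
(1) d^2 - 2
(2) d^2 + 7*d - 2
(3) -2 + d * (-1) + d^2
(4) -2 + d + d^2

Expanding (d+1) * (-2+d):
= -2 + d * (-1) + d^2
3) -2 + d * (-1) + d^2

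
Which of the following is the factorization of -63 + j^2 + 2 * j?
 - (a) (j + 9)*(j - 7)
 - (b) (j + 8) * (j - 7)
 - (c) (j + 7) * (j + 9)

We need to factor -63 + j^2 + 2 * j.
The factored form is (j + 9)*(j - 7).
a) (j + 9)*(j - 7)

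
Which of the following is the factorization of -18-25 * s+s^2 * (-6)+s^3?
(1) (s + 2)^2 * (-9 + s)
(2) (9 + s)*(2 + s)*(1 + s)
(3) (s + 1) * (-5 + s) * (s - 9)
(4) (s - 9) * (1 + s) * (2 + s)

We need to factor -18-25 * s+s^2 * (-6)+s^3.
The factored form is (s - 9) * (1 + s) * (2 + s).
4) (s - 9) * (1 + s) * (2 + s)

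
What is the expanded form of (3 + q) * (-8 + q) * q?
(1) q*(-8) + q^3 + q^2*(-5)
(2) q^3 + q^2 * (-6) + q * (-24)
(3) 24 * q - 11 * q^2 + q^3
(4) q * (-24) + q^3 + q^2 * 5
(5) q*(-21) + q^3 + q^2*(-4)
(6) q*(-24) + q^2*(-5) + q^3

Expanding (3 + q) * (-8 + q) * q:
= q*(-24) + q^2*(-5) + q^3
6) q*(-24) + q^2*(-5) + q^3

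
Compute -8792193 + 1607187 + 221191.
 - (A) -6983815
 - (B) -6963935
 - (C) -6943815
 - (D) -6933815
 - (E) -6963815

First: -8792193 + 1607187 = -7185006
Then: -7185006 + 221191 = -6963815
E) -6963815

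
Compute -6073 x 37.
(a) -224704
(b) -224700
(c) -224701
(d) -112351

-6073 * 37 = -224701
c) -224701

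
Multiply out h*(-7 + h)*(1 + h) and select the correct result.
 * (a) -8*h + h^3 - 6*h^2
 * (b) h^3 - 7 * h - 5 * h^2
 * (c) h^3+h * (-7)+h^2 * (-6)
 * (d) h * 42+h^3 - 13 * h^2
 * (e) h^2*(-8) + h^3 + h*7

Expanding h*(-7 + h)*(1 + h):
= h^3+h * (-7)+h^2 * (-6)
c) h^3+h * (-7)+h^2 * (-6)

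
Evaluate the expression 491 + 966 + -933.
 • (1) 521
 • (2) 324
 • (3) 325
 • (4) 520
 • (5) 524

First: 491 + 966 = 1457
Then: 1457 + -933 = 524
5) 524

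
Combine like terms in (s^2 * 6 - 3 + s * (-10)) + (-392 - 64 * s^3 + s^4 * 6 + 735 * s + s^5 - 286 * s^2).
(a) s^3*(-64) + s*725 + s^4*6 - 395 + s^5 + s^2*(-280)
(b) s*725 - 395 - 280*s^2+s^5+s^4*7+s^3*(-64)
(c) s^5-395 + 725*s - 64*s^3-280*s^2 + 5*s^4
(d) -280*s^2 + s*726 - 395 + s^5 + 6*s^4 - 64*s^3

Adding the polynomials and combining like terms:
(s^2*6 - 3 + s*(-10)) + (-392 - 64*s^3 + s^4*6 + 735*s + s^5 - 286*s^2)
= s^3*(-64) + s*725 + s^4*6 - 395 + s^5 + s^2*(-280)
a) s^3*(-64) + s*725 + s^4*6 - 395 + s^5 + s^2*(-280)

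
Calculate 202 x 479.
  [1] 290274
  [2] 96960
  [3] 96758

202 * 479 = 96758
3) 96758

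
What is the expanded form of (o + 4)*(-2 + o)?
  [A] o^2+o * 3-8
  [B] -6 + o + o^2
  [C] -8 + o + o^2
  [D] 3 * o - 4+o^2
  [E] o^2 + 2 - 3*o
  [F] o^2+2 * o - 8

Expanding (o + 4)*(-2 + o):
= o^2+2 * o - 8
F) o^2+2 * o - 8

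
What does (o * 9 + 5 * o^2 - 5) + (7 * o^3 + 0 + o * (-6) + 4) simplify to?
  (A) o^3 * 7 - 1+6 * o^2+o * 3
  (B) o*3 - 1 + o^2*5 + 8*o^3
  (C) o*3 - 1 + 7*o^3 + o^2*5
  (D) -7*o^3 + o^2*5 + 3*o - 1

Adding the polynomials and combining like terms:
(o*9 + 5*o^2 - 5) + (7*o^3 + 0 + o*(-6) + 4)
= o*3 - 1 + 7*o^3 + o^2*5
C) o*3 - 1 + 7*o^3 + o^2*5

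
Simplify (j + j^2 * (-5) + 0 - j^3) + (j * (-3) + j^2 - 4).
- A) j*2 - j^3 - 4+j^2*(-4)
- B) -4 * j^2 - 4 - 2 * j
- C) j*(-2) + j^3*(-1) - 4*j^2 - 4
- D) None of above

Adding the polynomials and combining like terms:
(j + j^2*(-5) + 0 - j^3) + (j*(-3) + j^2 - 4)
= j*(-2) + j^3*(-1) - 4*j^2 - 4
C) j*(-2) + j^3*(-1) - 4*j^2 - 4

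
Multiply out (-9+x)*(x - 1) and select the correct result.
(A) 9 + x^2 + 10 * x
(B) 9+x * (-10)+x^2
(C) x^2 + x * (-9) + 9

Expanding (-9+x)*(x - 1):
= 9+x * (-10)+x^2
B) 9+x * (-10)+x^2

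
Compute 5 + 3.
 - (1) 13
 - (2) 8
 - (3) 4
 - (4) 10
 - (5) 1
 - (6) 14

5 + 3 = 8
2) 8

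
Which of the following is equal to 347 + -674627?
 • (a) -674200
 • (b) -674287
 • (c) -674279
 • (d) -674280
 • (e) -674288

347 + -674627 = -674280
d) -674280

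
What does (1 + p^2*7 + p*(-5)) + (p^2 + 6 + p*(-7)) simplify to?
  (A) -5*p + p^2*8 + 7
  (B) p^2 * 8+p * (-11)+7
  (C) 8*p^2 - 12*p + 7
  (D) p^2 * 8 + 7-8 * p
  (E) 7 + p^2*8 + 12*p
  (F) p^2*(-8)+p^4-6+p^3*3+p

Adding the polynomials and combining like terms:
(1 + p^2*7 + p*(-5)) + (p^2 + 6 + p*(-7))
= 8*p^2 - 12*p + 7
C) 8*p^2 - 12*p + 7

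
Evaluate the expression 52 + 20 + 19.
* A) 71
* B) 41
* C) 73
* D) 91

First: 52 + 20 = 72
Then: 72 + 19 = 91
D) 91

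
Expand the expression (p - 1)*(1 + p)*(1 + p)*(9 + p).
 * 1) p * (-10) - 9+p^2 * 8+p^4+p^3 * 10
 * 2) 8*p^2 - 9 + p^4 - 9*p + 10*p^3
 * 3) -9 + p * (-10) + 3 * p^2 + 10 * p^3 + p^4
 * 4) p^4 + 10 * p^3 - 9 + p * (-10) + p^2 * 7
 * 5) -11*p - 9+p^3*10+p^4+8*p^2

Expanding (p - 1)*(1 + p)*(1 + p)*(9 + p):
= p * (-10) - 9+p^2 * 8+p^4+p^3 * 10
1) p * (-10) - 9+p^2 * 8+p^4+p^3 * 10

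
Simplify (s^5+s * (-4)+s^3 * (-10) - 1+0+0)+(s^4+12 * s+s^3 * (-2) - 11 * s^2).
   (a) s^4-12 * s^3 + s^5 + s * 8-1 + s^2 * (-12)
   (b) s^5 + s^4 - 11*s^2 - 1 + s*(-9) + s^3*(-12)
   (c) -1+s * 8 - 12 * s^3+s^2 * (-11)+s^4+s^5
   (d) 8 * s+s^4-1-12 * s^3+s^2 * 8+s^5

Adding the polynomials and combining like terms:
(s^5 + s*(-4) + s^3*(-10) - 1 + 0 + 0) + (s^4 + 12*s + s^3*(-2) - 11*s^2)
= -1+s * 8 - 12 * s^3+s^2 * (-11)+s^4+s^5
c) -1+s * 8 - 12 * s^3+s^2 * (-11)+s^4+s^5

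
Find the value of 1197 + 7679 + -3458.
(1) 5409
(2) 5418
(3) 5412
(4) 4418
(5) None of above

First: 1197 + 7679 = 8876
Then: 8876 + -3458 = 5418
2) 5418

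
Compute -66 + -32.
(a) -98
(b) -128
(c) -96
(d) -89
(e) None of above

-66 + -32 = -98
a) -98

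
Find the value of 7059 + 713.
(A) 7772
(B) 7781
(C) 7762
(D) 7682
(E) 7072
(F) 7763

7059 + 713 = 7772
A) 7772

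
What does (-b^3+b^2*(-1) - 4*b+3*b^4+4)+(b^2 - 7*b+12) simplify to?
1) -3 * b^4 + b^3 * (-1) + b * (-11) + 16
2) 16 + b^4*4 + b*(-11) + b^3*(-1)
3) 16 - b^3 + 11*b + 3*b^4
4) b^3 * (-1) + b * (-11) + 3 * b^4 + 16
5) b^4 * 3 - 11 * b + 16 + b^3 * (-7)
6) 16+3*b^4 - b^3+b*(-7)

Adding the polynomials and combining like terms:
(-b^3 + b^2*(-1) - 4*b + 3*b^4 + 4) + (b^2 - 7*b + 12)
= b^3 * (-1) + b * (-11) + 3 * b^4 + 16
4) b^3 * (-1) + b * (-11) + 3 * b^4 + 16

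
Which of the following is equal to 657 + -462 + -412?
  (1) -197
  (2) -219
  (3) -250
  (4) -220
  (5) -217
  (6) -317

First: 657 + -462 = 195
Then: 195 + -412 = -217
5) -217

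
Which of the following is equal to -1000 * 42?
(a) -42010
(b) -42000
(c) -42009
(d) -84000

-1000 * 42 = -42000
b) -42000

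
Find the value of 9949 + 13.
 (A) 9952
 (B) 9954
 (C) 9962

9949 + 13 = 9962
C) 9962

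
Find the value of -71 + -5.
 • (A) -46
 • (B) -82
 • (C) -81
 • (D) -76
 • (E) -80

-71 + -5 = -76
D) -76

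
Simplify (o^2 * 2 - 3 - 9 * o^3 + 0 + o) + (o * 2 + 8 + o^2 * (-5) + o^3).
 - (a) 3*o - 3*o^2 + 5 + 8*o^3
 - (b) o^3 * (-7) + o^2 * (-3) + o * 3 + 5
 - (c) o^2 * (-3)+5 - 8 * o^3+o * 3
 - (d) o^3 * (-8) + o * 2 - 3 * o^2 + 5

Adding the polynomials and combining like terms:
(o^2*2 - 3 - 9*o^3 + 0 + o) + (o*2 + 8 + o^2*(-5) + o^3)
= o^2 * (-3)+5 - 8 * o^3+o * 3
c) o^2 * (-3)+5 - 8 * o^3+o * 3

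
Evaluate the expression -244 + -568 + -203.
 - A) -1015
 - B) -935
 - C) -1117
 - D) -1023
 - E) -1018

First: -244 + -568 = -812
Then: -812 + -203 = -1015
A) -1015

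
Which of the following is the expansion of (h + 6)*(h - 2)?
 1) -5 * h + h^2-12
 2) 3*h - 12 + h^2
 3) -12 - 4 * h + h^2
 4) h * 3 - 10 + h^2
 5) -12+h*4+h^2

Expanding (h + 6)*(h - 2):
= -12+h*4+h^2
5) -12+h*4+h^2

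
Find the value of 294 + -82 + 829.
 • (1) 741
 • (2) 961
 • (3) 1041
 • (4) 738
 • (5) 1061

First: 294 + -82 = 212
Then: 212 + 829 = 1041
3) 1041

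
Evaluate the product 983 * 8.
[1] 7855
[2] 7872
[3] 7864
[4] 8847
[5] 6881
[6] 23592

983 * 8 = 7864
3) 7864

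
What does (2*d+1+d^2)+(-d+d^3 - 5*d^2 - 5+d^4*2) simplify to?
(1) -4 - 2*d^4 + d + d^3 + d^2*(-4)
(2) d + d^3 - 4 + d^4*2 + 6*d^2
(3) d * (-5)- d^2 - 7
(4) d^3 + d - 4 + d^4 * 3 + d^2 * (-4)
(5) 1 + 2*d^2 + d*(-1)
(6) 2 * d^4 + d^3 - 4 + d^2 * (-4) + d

Adding the polynomials and combining like terms:
(2*d + 1 + d^2) + (-d + d^3 - 5*d^2 - 5 + d^4*2)
= 2 * d^4 + d^3 - 4 + d^2 * (-4) + d
6) 2 * d^4 + d^3 - 4 + d^2 * (-4) + d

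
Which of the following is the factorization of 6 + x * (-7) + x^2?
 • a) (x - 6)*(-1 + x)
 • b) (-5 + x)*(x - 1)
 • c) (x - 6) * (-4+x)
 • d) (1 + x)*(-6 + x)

We need to factor 6 + x * (-7) + x^2.
The factored form is (x - 6)*(-1 + x).
a) (x - 6)*(-1 + x)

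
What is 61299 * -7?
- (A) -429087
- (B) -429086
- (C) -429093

61299 * -7 = -429093
C) -429093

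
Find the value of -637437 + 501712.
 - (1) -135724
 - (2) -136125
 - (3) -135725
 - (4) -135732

-637437 + 501712 = -135725
3) -135725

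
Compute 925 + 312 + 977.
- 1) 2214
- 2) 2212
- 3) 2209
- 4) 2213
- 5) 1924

First: 925 + 312 = 1237
Then: 1237 + 977 = 2214
1) 2214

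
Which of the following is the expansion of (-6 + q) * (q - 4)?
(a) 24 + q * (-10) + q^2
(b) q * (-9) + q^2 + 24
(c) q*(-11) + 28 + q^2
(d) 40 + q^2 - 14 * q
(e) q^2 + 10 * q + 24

Expanding (-6 + q) * (q - 4):
= 24 + q * (-10) + q^2
a) 24 + q * (-10) + q^2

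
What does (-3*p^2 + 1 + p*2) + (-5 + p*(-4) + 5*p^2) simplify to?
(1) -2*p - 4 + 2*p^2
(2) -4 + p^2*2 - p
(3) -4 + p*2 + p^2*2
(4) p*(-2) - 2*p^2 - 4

Adding the polynomials and combining like terms:
(-3*p^2 + 1 + p*2) + (-5 + p*(-4) + 5*p^2)
= -2*p - 4 + 2*p^2
1) -2*p - 4 + 2*p^2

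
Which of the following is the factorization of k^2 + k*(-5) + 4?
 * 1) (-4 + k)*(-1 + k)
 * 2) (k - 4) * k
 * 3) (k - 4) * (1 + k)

We need to factor k^2 + k*(-5) + 4.
The factored form is (-4 + k)*(-1 + k).
1) (-4 + k)*(-1 + k)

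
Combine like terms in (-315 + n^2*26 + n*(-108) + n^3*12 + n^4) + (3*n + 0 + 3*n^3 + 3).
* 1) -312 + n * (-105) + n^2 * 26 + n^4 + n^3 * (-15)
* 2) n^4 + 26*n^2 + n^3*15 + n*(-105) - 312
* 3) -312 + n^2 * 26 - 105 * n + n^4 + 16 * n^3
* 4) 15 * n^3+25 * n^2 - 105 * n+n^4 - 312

Adding the polynomials and combining like terms:
(-315 + n^2*26 + n*(-108) + n^3*12 + n^4) + (3*n + 0 + 3*n^3 + 3)
= n^4 + 26*n^2 + n^3*15 + n*(-105) - 312
2) n^4 + 26*n^2 + n^3*15 + n*(-105) - 312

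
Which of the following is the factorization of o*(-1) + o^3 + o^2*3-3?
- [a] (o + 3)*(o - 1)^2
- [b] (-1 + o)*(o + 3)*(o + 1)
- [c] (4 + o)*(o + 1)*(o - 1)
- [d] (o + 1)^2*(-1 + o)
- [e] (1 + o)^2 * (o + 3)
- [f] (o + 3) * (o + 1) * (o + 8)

We need to factor o*(-1) + o^3 + o^2*3-3.
The factored form is (-1 + o)*(o + 3)*(o + 1).
b) (-1 + o)*(o + 3)*(o + 1)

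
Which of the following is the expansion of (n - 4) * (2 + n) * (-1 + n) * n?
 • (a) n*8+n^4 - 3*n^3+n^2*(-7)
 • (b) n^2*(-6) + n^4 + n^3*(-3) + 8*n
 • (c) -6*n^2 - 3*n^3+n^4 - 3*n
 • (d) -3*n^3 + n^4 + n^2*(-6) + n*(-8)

Expanding (n - 4) * (2 + n) * (-1 + n) * n:
= n^2*(-6) + n^4 + n^3*(-3) + 8*n
b) n^2*(-6) + n^4 + n^3*(-3) + 8*n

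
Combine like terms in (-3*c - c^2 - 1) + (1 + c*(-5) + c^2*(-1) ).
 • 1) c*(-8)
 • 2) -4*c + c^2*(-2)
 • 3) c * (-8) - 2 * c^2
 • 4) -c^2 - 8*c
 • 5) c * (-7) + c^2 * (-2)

Adding the polynomials and combining like terms:
(-3*c - c^2 - 1) + (1 + c*(-5) + c^2*(-1))
= c * (-8) - 2 * c^2
3) c * (-8) - 2 * c^2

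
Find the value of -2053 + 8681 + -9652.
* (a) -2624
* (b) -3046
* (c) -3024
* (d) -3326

First: -2053 + 8681 = 6628
Then: 6628 + -9652 = -3024
c) -3024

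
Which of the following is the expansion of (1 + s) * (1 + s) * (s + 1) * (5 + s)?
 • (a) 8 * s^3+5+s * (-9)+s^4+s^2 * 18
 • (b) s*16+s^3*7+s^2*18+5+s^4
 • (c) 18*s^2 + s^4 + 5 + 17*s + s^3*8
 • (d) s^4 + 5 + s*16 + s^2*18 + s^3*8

Expanding (1 + s) * (1 + s) * (s + 1) * (5 + s):
= s^4 + 5 + s*16 + s^2*18 + s^3*8
d) s^4 + 5 + s*16 + s^2*18 + s^3*8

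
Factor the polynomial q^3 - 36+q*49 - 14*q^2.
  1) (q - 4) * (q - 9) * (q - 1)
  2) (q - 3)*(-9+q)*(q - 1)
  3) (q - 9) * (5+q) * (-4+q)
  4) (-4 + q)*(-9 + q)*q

We need to factor q^3 - 36+q*49 - 14*q^2.
The factored form is (q - 4) * (q - 9) * (q - 1).
1) (q - 4) * (q - 9) * (q - 1)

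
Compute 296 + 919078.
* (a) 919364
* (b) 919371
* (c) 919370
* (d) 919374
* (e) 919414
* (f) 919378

296 + 919078 = 919374
d) 919374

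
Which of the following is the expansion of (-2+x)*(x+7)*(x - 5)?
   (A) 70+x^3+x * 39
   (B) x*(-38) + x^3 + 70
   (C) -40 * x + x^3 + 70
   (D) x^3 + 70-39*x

Expanding (-2+x)*(x+7)*(x - 5):
= x^3 + 70-39*x
D) x^3 + 70-39*x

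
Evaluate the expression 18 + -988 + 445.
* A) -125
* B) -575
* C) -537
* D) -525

First: 18 + -988 = -970
Then: -970 + 445 = -525
D) -525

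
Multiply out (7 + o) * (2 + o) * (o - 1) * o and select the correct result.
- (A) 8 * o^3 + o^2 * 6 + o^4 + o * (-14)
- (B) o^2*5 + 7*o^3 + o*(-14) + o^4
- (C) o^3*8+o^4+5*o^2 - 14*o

Expanding (7 + o) * (2 + o) * (o - 1) * o:
= o^3*8+o^4+5*o^2 - 14*o
C) o^3*8+o^4+5*o^2 - 14*o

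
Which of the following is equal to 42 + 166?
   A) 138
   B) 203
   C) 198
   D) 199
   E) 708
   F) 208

42 + 166 = 208
F) 208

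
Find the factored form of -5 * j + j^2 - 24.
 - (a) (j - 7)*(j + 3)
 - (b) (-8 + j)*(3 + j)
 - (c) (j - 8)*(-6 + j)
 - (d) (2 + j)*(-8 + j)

We need to factor -5 * j + j^2 - 24.
The factored form is (-8 + j)*(3 + j).
b) (-8 + j)*(3 + j)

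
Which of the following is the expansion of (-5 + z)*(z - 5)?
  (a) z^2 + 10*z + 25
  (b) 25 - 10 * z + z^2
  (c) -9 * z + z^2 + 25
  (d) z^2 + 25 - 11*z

Expanding (-5 + z)*(z - 5):
= 25 - 10 * z + z^2
b) 25 - 10 * z + z^2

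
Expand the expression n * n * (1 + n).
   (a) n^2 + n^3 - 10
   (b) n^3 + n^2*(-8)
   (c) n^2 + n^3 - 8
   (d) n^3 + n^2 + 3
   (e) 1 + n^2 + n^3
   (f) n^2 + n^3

Expanding n * n * (1 + n):
= n^2 + n^3
f) n^2 + n^3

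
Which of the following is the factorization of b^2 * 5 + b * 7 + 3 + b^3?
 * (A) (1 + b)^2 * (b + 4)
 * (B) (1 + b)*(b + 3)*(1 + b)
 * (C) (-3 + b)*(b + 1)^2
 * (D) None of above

We need to factor b^2 * 5 + b * 7 + 3 + b^3.
The factored form is (1 + b)*(b + 3)*(1 + b).
B) (1 + b)*(b + 3)*(1 + b)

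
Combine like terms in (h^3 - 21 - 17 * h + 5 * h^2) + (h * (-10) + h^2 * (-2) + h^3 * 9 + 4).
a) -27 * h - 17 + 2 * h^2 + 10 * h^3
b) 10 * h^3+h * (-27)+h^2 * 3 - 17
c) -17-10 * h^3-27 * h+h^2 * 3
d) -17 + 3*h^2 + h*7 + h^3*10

Adding the polynomials and combining like terms:
(h^3 - 21 - 17*h + 5*h^2) + (h*(-10) + h^2*(-2) + h^3*9 + 4)
= 10 * h^3+h * (-27)+h^2 * 3 - 17
b) 10 * h^3+h * (-27)+h^2 * 3 - 17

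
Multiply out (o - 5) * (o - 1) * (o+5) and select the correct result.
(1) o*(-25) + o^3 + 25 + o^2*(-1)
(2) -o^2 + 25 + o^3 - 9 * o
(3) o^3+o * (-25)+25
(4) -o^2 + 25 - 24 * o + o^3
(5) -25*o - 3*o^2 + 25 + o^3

Expanding (o - 5) * (o - 1) * (o+5):
= o*(-25) + o^3 + 25 + o^2*(-1)
1) o*(-25) + o^3 + 25 + o^2*(-1)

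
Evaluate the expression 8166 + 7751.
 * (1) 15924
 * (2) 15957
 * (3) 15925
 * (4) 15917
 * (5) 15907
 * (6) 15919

8166 + 7751 = 15917
4) 15917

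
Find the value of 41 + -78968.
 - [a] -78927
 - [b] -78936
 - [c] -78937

41 + -78968 = -78927
a) -78927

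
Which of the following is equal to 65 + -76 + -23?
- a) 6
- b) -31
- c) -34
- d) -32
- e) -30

First: 65 + -76 = -11
Then: -11 + -23 = -34
c) -34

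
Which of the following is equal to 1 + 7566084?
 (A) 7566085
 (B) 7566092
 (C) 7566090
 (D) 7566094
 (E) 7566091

1 + 7566084 = 7566085
A) 7566085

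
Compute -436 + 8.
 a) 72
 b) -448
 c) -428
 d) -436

-436 + 8 = -428
c) -428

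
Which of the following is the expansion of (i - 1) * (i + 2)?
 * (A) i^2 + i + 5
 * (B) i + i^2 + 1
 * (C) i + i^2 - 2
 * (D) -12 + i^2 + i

Expanding (i - 1) * (i + 2):
= i + i^2 - 2
C) i + i^2 - 2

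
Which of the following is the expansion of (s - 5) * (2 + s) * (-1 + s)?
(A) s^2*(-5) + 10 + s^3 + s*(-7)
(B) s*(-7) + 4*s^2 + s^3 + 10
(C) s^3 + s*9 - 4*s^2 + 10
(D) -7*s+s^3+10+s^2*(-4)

Expanding (s - 5) * (2 + s) * (-1 + s):
= -7*s+s^3+10+s^2*(-4)
D) -7*s+s^3+10+s^2*(-4)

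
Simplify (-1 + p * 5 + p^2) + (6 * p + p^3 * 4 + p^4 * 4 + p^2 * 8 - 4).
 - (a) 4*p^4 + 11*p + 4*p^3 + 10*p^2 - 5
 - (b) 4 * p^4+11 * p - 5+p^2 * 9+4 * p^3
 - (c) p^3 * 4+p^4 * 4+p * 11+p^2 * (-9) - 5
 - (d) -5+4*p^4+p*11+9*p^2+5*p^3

Adding the polynomials and combining like terms:
(-1 + p*5 + p^2) + (6*p + p^3*4 + p^4*4 + p^2*8 - 4)
= 4 * p^4+11 * p - 5+p^2 * 9+4 * p^3
b) 4 * p^4+11 * p - 5+p^2 * 9+4 * p^3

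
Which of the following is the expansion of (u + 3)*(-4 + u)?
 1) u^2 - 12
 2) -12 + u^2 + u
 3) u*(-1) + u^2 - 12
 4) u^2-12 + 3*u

Expanding (u + 3)*(-4 + u):
= u*(-1) + u^2 - 12
3) u*(-1) + u^2 - 12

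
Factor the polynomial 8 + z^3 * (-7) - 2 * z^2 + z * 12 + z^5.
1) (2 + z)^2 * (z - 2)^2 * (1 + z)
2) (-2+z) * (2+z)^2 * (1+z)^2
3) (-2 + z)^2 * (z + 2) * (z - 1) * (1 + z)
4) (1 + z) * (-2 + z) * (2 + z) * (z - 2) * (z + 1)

We need to factor 8 + z^3 * (-7) - 2 * z^2 + z * 12 + z^5.
The factored form is (1 + z) * (-2 + z) * (2 + z) * (z - 2) * (z + 1).
4) (1 + z) * (-2 + z) * (2 + z) * (z - 2) * (z + 1)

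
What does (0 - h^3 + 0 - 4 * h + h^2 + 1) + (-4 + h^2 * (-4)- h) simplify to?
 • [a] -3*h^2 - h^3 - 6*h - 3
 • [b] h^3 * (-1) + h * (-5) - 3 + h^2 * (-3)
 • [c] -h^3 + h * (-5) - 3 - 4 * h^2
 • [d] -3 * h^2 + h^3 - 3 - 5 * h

Adding the polynomials and combining like terms:
(0 - h^3 + 0 - 4*h + h^2 + 1) + (-4 + h^2*(-4) - h)
= h^3 * (-1) + h * (-5) - 3 + h^2 * (-3)
b) h^3 * (-1) + h * (-5) - 3 + h^2 * (-3)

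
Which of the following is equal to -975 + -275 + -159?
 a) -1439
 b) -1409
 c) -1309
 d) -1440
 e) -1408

First: -975 + -275 = -1250
Then: -1250 + -159 = -1409
b) -1409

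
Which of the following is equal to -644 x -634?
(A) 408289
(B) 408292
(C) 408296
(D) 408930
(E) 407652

-644 * -634 = 408296
C) 408296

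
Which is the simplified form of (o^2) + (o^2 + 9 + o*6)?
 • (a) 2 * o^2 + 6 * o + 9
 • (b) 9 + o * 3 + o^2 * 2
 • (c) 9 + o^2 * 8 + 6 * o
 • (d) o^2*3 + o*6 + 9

Adding the polynomials and combining like terms:
(o^2) + (o^2 + 9 + o*6)
= 2 * o^2 + 6 * o + 9
a) 2 * o^2 + 6 * o + 9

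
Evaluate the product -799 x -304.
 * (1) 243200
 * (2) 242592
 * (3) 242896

-799 * -304 = 242896
3) 242896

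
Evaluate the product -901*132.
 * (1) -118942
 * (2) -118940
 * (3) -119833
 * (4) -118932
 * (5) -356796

-901 * 132 = -118932
4) -118932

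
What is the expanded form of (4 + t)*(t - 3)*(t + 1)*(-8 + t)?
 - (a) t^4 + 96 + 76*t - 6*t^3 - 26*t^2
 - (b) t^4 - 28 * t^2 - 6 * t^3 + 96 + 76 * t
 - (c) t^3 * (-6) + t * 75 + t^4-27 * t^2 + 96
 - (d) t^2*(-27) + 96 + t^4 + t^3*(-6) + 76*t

Expanding (4 + t)*(t - 3)*(t + 1)*(-8 + t):
= t^2*(-27) + 96 + t^4 + t^3*(-6) + 76*t
d) t^2*(-27) + 96 + t^4 + t^3*(-6) + 76*t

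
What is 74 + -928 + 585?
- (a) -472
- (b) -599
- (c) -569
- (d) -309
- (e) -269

First: 74 + -928 = -854
Then: -854 + 585 = -269
e) -269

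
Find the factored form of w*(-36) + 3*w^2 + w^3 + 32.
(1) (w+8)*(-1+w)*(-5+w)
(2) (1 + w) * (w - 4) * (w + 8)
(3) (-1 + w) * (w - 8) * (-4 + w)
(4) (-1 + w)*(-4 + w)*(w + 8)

We need to factor w*(-36) + 3*w^2 + w^3 + 32.
The factored form is (-1 + w)*(-4 + w)*(w + 8).
4) (-1 + w)*(-4 + w)*(w + 8)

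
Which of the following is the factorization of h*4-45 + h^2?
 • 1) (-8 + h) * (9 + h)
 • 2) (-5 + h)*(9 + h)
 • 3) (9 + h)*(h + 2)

We need to factor h*4-45 + h^2.
The factored form is (-5 + h)*(9 + h).
2) (-5 + h)*(9 + h)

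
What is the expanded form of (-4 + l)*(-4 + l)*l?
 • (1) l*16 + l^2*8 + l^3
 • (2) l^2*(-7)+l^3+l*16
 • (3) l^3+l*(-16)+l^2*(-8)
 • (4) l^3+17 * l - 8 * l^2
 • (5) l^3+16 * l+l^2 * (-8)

Expanding (-4 + l)*(-4 + l)*l:
= l^3+16 * l+l^2 * (-8)
5) l^3+16 * l+l^2 * (-8)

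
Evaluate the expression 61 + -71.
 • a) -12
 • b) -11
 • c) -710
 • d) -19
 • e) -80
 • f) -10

61 + -71 = -10
f) -10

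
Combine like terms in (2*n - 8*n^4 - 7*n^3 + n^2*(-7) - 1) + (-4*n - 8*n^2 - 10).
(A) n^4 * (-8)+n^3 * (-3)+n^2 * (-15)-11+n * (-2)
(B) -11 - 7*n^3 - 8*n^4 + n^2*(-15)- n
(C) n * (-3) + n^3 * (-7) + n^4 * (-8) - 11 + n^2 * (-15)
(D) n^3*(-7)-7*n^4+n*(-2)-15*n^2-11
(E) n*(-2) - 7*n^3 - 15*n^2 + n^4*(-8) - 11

Adding the polynomials and combining like terms:
(2*n - 8*n^4 - 7*n^3 + n^2*(-7) - 1) + (-4*n - 8*n^2 - 10)
= n*(-2) - 7*n^3 - 15*n^2 + n^4*(-8) - 11
E) n*(-2) - 7*n^3 - 15*n^2 + n^4*(-8) - 11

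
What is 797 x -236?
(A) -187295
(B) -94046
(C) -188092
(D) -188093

797 * -236 = -188092
C) -188092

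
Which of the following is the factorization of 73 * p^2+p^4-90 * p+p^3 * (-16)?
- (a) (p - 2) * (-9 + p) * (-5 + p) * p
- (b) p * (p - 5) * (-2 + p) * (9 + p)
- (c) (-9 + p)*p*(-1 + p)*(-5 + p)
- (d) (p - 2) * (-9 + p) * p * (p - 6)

We need to factor 73 * p^2+p^4-90 * p+p^3 * (-16).
The factored form is (p - 2) * (-9 + p) * (-5 + p) * p.
a) (p - 2) * (-9 + p) * (-5 + p) * p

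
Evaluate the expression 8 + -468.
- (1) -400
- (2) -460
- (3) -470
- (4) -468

8 + -468 = -460
2) -460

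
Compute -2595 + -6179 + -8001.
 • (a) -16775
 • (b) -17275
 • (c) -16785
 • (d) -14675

First: -2595 + -6179 = -8774
Then: -8774 + -8001 = -16775
a) -16775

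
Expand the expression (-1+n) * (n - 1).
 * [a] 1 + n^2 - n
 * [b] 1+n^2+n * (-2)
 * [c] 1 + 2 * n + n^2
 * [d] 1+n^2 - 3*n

Expanding (-1+n) * (n - 1):
= 1+n^2+n * (-2)
b) 1+n^2+n * (-2)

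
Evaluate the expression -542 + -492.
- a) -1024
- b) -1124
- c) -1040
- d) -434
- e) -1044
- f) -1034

-542 + -492 = -1034
f) -1034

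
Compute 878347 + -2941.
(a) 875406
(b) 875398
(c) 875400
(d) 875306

878347 + -2941 = 875406
a) 875406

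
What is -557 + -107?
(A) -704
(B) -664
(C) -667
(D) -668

-557 + -107 = -664
B) -664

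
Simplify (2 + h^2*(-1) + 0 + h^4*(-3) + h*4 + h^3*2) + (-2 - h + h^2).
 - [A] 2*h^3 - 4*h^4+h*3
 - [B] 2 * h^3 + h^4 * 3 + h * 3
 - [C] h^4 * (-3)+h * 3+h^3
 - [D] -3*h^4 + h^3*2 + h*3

Adding the polynomials and combining like terms:
(2 + h^2*(-1) + 0 + h^4*(-3) + h*4 + h^3*2) + (-2 - h + h^2)
= -3*h^4 + h^3*2 + h*3
D) -3*h^4 + h^3*2 + h*3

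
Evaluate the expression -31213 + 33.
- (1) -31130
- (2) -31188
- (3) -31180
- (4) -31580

-31213 + 33 = -31180
3) -31180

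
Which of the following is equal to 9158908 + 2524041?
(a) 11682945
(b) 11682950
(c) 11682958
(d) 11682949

9158908 + 2524041 = 11682949
d) 11682949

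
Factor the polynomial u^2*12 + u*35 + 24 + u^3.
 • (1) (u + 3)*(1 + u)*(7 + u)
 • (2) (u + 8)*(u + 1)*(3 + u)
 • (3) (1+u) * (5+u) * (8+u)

We need to factor u^2*12 + u*35 + 24 + u^3.
The factored form is (u + 8)*(u + 1)*(3 + u).
2) (u + 8)*(u + 1)*(3 + u)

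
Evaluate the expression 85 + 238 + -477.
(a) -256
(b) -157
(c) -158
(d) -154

First: 85 + 238 = 323
Then: 323 + -477 = -154
d) -154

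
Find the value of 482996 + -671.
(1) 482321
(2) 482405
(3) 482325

482996 + -671 = 482325
3) 482325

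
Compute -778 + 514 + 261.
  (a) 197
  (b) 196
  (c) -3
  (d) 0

First: -778 + 514 = -264
Then: -264 + 261 = -3
c) -3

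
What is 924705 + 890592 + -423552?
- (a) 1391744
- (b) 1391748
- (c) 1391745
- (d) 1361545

First: 924705 + 890592 = 1815297
Then: 1815297 + -423552 = 1391745
c) 1391745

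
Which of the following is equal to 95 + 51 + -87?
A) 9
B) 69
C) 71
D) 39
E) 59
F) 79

First: 95 + 51 = 146
Then: 146 + -87 = 59
E) 59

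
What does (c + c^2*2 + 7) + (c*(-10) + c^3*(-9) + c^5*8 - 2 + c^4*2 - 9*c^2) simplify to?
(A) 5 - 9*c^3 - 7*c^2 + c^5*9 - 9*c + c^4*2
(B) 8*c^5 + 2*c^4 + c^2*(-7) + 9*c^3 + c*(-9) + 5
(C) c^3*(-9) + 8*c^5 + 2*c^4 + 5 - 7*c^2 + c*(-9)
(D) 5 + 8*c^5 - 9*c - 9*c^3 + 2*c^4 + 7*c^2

Adding the polynomials and combining like terms:
(c + c^2*2 + 7) + (c*(-10) + c^3*(-9) + c^5*8 - 2 + c^4*2 - 9*c^2)
= c^3*(-9) + 8*c^5 + 2*c^4 + 5 - 7*c^2 + c*(-9)
C) c^3*(-9) + 8*c^5 + 2*c^4 + 5 - 7*c^2 + c*(-9)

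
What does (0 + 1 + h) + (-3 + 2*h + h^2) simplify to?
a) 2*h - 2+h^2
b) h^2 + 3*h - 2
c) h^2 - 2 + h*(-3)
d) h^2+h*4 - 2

Adding the polynomials and combining like terms:
(0 + 1 + h) + (-3 + 2*h + h^2)
= h^2 + 3*h - 2
b) h^2 + 3*h - 2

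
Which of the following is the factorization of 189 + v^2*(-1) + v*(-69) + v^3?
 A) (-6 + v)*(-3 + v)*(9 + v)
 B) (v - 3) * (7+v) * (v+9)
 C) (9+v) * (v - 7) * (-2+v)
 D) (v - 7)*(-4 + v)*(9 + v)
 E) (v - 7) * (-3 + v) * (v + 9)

We need to factor 189 + v^2*(-1) + v*(-69) + v^3.
The factored form is (v - 7) * (-3 + v) * (v + 9).
E) (v - 7) * (-3 + v) * (v + 9)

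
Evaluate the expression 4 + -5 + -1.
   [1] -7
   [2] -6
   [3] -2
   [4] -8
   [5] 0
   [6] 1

First: 4 + -5 = -1
Then: -1 + -1 = -2
3) -2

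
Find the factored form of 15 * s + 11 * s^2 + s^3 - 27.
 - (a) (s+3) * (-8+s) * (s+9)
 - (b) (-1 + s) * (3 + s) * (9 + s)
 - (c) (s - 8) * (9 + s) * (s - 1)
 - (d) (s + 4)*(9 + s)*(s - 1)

We need to factor 15 * s + 11 * s^2 + s^3 - 27.
The factored form is (-1 + s) * (3 + s) * (9 + s).
b) (-1 + s) * (3 + s) * (9 + s)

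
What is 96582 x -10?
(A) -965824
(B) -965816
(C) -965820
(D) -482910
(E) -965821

96582 * -10 = -965820
C) -965820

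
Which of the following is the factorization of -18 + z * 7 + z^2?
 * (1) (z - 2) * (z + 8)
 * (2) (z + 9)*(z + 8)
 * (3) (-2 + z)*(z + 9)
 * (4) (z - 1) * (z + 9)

We need to factor -18 + z * 7 + z^2.
The factored form is (-2 + z)*(z + 9).
3) (-2 + z)*(z + 9)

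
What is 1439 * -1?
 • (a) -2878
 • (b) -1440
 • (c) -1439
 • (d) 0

1439 * -1 = -1439
c) -1439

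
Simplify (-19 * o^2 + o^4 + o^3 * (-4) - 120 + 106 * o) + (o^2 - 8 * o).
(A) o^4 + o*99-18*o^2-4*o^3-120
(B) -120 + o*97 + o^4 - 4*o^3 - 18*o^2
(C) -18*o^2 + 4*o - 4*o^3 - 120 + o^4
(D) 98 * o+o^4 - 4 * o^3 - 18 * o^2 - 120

Adding the polynomials and combining like terms:
(-19*o^2 + o^4 + o^3*(-4) - 120 + 106*o) + (o^2 - 8*o)
= 98 * o+o^4 - 4 * o^3 - 18 * o^2 - 120
D) 98 * o+o^4 - 4 * o^3 - 18 * o^2 - 120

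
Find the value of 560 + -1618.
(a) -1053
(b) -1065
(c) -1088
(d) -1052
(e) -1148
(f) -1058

560 + -1618 = -1058
f) -1058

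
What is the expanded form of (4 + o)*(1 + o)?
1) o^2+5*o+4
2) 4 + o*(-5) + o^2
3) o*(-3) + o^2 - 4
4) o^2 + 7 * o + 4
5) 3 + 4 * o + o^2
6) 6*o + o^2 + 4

Expanding (4 + o)*(1 + o):
= o^2+5*o+4
1) o^2+5*o+4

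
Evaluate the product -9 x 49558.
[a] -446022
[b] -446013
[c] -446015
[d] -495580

-9 * 49558 = -446022
a) -446022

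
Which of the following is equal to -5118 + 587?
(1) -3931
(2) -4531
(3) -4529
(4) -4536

-5118 + 587 = -4531
2) -4531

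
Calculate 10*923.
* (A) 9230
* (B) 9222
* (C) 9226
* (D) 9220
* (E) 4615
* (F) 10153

10 * 923 = 9230
A) 9230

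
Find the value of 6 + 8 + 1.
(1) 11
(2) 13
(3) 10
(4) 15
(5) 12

First: 6 + 8 = 14
Then: 14 + 1 = 15
4) 15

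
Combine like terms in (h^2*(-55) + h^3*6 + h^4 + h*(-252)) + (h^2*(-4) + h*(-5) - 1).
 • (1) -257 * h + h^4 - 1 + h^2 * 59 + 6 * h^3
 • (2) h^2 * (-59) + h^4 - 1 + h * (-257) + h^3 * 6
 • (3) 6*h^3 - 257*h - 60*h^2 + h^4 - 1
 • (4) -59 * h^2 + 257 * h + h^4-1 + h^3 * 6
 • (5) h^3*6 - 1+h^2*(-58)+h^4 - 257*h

Adding the polynomials and combining like terms:
(h^2*(-55) + h^3*6 + h^4 + h*(-252)) + (h^2*(-4) + h*(-5) - 1)
= h^2 * (-59) + h^4 - 1 + h * (-257) + h^3 * 6
2) h^2 * (-59) + h^4 - 1 + h * (-257) + h^3 * 6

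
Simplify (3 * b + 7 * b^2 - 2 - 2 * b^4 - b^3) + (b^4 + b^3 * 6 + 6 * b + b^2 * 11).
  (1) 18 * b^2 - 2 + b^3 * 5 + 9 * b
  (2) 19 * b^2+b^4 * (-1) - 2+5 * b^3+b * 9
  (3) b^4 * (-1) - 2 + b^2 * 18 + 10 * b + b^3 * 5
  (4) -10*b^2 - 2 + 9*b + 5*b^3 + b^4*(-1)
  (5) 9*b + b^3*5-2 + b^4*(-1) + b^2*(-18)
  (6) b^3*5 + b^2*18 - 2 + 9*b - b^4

Adding the polynomials and combining like terms:
(3*b + 7*b^2 - 2 - 2*b^4 - b^3) + (b^4 + b^3*6 + 6*b + b^2*11)
= b^3*5 + b^2*18 - 2 + 9*b - b^4
6) b^3*5 + b^2*18 - 2 + 9*b - b^4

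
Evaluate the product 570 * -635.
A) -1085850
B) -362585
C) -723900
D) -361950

570 * -635 = -361950
D) -361950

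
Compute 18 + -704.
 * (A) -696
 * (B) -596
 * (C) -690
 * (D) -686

18 + -704 = -686
D) -686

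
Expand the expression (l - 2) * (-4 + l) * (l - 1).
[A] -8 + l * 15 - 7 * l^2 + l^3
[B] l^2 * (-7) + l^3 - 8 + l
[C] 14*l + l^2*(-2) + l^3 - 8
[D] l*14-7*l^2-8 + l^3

Expanding (l - 2) * (-4 + l) * (l - 1):
= l*14-7*l^2-8 + l^3
D) l*14-7*l^2-8 + l^3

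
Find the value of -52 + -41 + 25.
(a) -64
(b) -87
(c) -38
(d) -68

First: -52 + -41 = -93
Then: -93 + 25 = -68
d) -68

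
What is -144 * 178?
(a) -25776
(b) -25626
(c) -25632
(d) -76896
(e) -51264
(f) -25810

-144 * 178 = -25632
c) -25632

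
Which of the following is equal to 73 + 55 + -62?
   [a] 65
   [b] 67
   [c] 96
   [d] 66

First: 73 + 55 = 128
Then: 128 + -62 = 66
d) 66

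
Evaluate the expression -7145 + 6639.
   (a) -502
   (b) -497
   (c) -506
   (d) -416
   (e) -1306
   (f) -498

-7145 + 6639 = -506
c) -506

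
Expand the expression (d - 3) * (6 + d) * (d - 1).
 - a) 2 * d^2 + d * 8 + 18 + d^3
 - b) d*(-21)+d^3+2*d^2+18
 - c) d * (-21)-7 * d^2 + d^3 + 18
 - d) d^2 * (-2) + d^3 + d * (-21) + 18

Expanding (d - 3) * (6 + d) * (d - 1):
= d*(-21)+d^3+2*d^2+18
b) d*(-21)+d^3+2*d^2+18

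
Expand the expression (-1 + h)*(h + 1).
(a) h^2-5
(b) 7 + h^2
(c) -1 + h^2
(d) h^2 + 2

Expanding (-1 + h)*(h + 1):
= -1 + h^2
c) -1 + h^2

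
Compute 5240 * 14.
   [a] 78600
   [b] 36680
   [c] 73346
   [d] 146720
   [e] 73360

5240 * 14 = 73360
e) 73360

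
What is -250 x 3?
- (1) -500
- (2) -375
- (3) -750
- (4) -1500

-250 * 3 = -750
3) -750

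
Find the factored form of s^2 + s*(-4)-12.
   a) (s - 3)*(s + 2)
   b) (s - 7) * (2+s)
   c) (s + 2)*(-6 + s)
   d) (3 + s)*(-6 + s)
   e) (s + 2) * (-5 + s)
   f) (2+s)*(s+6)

We need to factor s^2 + s*(-4)-12.
The factored form is (s + 2)*(-6 + s).
c) (s + 2)*(-6 + s)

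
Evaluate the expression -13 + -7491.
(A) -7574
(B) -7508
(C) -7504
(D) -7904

-13 + -7491 = -7504
C) -7504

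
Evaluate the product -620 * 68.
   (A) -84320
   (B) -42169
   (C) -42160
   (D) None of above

-620 * 68 = -42160
C) -42160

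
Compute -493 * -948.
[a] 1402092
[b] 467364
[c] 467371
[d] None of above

-493 * -948 = 467364
b) 467364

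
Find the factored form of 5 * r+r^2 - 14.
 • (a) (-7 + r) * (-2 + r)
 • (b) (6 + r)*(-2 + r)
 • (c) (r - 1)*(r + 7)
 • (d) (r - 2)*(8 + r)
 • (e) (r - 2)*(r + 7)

We need to factor 5 * r+r^2 - 14.
The factored form is (r - 2)*(r + 7).
e) (r - 2)*(r + 7)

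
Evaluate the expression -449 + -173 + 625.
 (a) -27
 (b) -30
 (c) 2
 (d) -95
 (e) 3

First: -449 + -173 = -622
Then: -622 + 625 = 3
e) 3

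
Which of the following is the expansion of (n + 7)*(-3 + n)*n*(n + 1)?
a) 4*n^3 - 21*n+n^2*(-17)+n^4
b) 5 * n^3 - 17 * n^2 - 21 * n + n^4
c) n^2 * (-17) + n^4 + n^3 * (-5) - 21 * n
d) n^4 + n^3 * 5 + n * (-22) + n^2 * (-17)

Expanding (n + 7)*(-3 + n)*n*(n + 1):
= 5 * n^3 - 17 * n^2 - 21 * n + n^4
b) 5 * n^3 - 17 * n^2 - 21 * n + n^4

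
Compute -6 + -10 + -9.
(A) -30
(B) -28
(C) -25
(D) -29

First: -6 + -10 = -16
Then: -16 + -9 = -25
C) -25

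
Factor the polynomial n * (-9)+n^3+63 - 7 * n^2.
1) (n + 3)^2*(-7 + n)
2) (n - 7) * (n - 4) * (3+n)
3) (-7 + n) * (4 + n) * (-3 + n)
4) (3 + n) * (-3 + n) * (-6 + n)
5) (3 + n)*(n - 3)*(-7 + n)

We need to factor n * (-9)+n^3+63 - 7 * n^2.
The factored form is (3 + n)*(n - 3)*(-7 + n).
5) (3 + n)*(n - 3)*(-7 + n)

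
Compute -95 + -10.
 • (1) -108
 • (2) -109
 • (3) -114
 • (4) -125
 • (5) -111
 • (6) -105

-95 + -10 = -105
6) -105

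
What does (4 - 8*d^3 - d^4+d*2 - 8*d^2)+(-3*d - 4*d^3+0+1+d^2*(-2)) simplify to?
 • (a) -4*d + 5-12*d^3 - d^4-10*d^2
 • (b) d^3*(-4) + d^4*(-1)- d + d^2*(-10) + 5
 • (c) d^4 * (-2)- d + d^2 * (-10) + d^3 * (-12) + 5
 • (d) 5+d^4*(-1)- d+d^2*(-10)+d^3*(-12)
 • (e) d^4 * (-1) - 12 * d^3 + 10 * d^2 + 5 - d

Adding the polynomials and combining like terms:
(4 - 8*d^3 - d^4 + d*2 - 8*d^2) + (-3*d - 4*d^3 + 0 + 1 + d^2*(-2))
= 5+d^4*(-1)- d+d^2*(-10)+d^3*(-12)
d) 5+d^4*(-1)- d+d^2*(-10)+d^3*(-12)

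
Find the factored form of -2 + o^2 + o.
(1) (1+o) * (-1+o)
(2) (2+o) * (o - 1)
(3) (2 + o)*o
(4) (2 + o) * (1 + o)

We need to factor -2 + o^2 + o.
The factored form is (2+o) * (o - 1).
2) (2+o) * (o - 1)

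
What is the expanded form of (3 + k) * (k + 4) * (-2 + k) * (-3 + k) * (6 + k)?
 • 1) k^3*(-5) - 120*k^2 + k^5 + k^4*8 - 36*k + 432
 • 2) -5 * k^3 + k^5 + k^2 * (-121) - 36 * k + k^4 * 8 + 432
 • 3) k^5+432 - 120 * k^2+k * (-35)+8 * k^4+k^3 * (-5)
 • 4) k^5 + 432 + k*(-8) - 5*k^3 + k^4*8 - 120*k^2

Expanding (3 + k) * (k + 4) * (-2 + k) * (-3 + k) * (6 + k):
= k^3*(-5) - 120*k^2 + k^5 + k^4*8 - 36*k + 432
1) k^3*(-5) - 120*k^2 + k^5 + k^4*8 - 36*k + 432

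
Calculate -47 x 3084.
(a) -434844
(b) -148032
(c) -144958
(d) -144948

-47 * 3084 = -144948
d) -144948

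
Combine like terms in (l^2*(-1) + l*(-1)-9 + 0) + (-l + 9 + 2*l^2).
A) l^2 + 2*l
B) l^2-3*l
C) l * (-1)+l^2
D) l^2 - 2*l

Adding the polynomials and combining like terms:
(l^2*(-1) + l*(-1) - 9 + 0) + (-l + 9 + 2*l^2)
= l^2 - 2*l
D) l^2 - 2*l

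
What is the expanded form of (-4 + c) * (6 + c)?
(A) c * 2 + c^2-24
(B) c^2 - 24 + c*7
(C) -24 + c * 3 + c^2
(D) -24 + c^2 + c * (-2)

Expanding (-4 + c) * (6 + c):
= c * 2 + c^2-24
A) c * 2 + c^2-24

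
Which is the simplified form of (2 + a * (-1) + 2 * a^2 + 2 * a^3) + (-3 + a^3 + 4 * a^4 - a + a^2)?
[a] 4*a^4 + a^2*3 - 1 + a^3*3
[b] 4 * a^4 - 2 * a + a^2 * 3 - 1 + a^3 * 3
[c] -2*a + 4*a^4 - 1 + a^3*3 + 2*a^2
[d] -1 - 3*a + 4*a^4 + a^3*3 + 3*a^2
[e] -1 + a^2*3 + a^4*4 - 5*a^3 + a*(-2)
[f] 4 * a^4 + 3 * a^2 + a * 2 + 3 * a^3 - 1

Adding the polynomials and combining like terms:
(2 + a*(-1) + 2*a^2 + 2*a^3) + (-3 + a^3 + 4*a^4 - a + a^2)
= 4 * a^4 - 2 * a + a^2 * 3 - 1 + a^3 * 3
b) 4 * a^4 - 2 * a + a^2 * 3 - 1 + a^3 * 3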